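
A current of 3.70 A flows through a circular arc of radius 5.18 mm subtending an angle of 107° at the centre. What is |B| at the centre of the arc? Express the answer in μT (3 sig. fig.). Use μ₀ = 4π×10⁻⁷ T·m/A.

The Biot–Savart field of a circular arc at its centre is B = μ₀Iφ/(4πR), with φ = 1.868 rad.
B = (4π×10⁻⁷ × 3.70 × 1.868) / (4π × 0.00518) = 1.33×10⁻⁴ T.

B ≈ 133 μT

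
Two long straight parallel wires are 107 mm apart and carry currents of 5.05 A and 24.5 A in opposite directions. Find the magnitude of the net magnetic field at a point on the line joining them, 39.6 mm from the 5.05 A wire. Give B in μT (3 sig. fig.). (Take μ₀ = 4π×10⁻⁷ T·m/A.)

Each long wire gives B = μ₀I/(2πd). Distances are d₁ = 0.0396 m and d₂ = 0.0674 m.
B₁ = 2.55×10⁻⁵ T, B₂ = 7.27×10⁻⁵ T.
Between antiparallel currents both contributions point the same way, so they add. B = B₁ + B₂ = 2.55×10⁻⁵ + 7.27×10⁻⁵ = 9.82×10⁻⁵ T.

B ≈ 98.2 μT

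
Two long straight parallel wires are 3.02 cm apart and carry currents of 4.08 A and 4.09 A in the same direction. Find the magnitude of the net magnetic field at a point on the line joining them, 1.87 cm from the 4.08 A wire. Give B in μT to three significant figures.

Each long wire gives B = μ₀I/(2πd). Distances are d₁ = 0.0187 m and d₂ = 0.0115 m.
B₁ = 4.36×10⁻⁵ T, B₂ = 7.11×10⁻⁵ T.
Between parallel currents the two contributions point in opposite directions, so they subtract. B = |B₁ − B₂| = |4.36×10⁻⁵ − 7.11×10⁻⁵| = 2.75×10⁻⁵ T.

B ≈ 27.5 μT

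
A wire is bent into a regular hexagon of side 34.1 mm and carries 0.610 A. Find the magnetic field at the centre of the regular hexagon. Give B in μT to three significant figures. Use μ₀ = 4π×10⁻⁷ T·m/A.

B ≈ 12.4 μT

Each side is a finite straight segment at perpendicular distance d = a/(2 tan(π/6)) = 0.02953 m from the centre, with end-angles ±π/6.
One side contributes B₁ = (μ₀I/4πd)·2 sin(π/6) = 2.07×10⁻⁶ T.
All 6 sides add in the same direction: B = 6 × 2.07×10⁻⁶ = 1.24×10⁻⁵ T.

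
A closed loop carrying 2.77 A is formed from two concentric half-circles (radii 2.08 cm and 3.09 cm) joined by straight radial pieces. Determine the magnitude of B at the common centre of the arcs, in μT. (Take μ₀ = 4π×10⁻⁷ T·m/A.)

B ≈ 13.7 μT

The radial connectors point toward the centre, so dl × r̂ = 0 and they contribute nothing.
Each semicircle gives μ₀I/(4R): inner arc 4.18×10⁻⁵ T, outer arc 2.82×10⁻⁵ T.
The two arcs carry current in opposite angular senses, so their fields oppose: B = |4.18×10⁻⁵ − 2.82×10⁻⁵| = 1.37×10⁻⁵ T.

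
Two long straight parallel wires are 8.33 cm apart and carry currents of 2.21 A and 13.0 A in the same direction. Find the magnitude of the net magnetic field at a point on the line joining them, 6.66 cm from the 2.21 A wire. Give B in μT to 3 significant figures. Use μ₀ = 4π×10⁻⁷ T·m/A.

Each long wire gives B = μ₀I/(2πd). Distances are d₁ = 0.0666 m and d₂ = 0.0167 m.
B₁ = 6.64×10⁻⁶ T, B₂ = 1.56×10⁻⁴ T.
Between parallel currents the two contributions point in opposite directions, so they subtract. B = |B₁ − B₂| = |6.64×10⁻⁶ − 1.56×10⁻⁴| = 1.49×10⁻⁴ T.

B ≈ 149 μT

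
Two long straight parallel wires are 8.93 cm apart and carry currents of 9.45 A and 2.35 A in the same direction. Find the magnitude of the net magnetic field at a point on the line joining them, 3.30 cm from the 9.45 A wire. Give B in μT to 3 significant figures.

B ≈ 48.9 μT

Each long wire gives B = μ₀I/(2πd). Distances are d₁ = 0.033 m and d₂ = 0.0563 m.
B₁ = 5.73×10⁻⁵ T, B₂ = 8.35×10⁻⁶ T.
Between parallel currents the two contributions point in opposite directions, so they subtract. B = |B₁ − B₂| = |5.73×10⁻⁵ − 8.35×10⁻⁶| = 4.89×10⁻⁵ T.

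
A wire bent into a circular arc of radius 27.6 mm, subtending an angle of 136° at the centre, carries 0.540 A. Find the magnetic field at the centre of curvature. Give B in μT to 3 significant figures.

B ≈ 4.64 μT

The Biot–Savart field of a circular arc at its centre is B = μ₀Iφ/(4πR), with φ = 2.374 rad.
B = (4π×10⁻⁷ × 0.540 × 2.374) / (4π × 0.0276) = 4.64×10⁻⁶ T.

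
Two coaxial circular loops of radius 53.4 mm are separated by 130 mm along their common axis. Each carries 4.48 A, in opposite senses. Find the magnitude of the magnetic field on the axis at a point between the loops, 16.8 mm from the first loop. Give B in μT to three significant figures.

B ≈ 41.7 μT

Each loop contributes B = μ₀IR²/[2(R²+z²)^(3/2)] on the axis, with z measured from that loop.
Loop 1 (z = 0.0168 m): B₁ = 4.58×10⁻⁵ T. Loop 2 (z = 0.1132 m): B₂ = 4.09×10⁻⁶ T.
The fields oppose: B = |B₁ − B₂| = 4.17×10⁻⁵ T.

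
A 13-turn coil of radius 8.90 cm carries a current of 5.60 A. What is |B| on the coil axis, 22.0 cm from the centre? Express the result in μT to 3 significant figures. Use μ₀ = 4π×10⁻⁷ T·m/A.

B ≈ 27.1 μT

For an N-turn flat coil, B = Nμ₀IR²/[2(R²+z²)^(3/2)] with R = 0.089 m, z = 0.22 m.
B = 13 × 2.09×10⁻⁶ T = 2.71×10⁻⁵ T.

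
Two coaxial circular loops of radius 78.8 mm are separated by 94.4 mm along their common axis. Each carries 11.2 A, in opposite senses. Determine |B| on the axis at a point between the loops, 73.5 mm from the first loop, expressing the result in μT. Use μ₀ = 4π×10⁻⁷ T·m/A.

B ≈ 45.7 μT

Each loop contributes B = μ₀IR²/[2(R²+z²)^(3/2)] on the axis, with z measured from that loop.
Loop 1 (z = 0.0735 m): B₁ = 3.49×10⁻⁵ T. Loop 2 (z = 0.0209 m): B₂ = 8.06×10⁻⁵ T.
The fields oppose: B = |B₁ − B₂| = 4.57×10⁻⁵ T.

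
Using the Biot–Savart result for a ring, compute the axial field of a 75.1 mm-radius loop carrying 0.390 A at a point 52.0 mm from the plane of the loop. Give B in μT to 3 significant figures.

On the axis of a circular loop, B = μ₀IR² / [2(R²+z²)^(3/2)].
R² + z² = (0.0751)² + (0.052)² = 0.008344 m², and (R²+z²)^(3/2) = 7.62×10⁻⁴ m³.
B = (4π×10⁻⁷ × 0.390 × 0.00564) / (2 × 7.62×10⁻⁴) = 1.81×10⁻⁶ T.

B ≈ 1.81 μT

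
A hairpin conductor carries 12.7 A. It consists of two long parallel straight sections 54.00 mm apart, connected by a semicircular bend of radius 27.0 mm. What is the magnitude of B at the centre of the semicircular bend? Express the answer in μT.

B ≈ 242 μT

The semicircular arc contributes B_arc = μ₀I·π/(4πR) = μ₀I/(4R) = 1.48×10⁻⁴ T.
Each semi-infinite lead is at perpendicular distance R = 0.027 m from the centre, with the perpendicular foot at its near end, so it contributes μ₀I/(4πR); both point the same way, together 9.41×10⁻⁵ T.
Arc and leads all point the same direction: B = 1.48×10⁻⁴ + 9.41×10⁻⁵ = 2.42×10⁻⁴ T.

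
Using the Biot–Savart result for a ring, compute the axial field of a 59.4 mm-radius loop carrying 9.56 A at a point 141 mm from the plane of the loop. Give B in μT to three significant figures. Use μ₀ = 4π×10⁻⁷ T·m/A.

B ≈ 5.92 μT

On the axis of a circular loop, B = μ₀IR² / [2(R²+z²)^(3/2)].
R² + z² = (0.0594)² + (0.141)² = 0.02341 m², and (R²+z²)^(3/2) = 3.58×10⁻³ m³.
B = (4π×10⁻⁷ × 9.56 × 0.003528) / (2 × 3.58×10⁻³) = 5.92×10⁻⁶ T.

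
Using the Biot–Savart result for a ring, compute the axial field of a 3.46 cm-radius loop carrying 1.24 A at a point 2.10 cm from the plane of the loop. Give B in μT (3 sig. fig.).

B ≈ 14.1 μT

On the axis of a circular loop, B = μ₀IR² / [2(R²+z²)^(3/2)].
R² + z² = (0.0346)² + (0.021)² = 0.001638 m², and (R²+z²)^(3/2) = 6.63×10⁻⁵ m³.
B = (4π×10⁻⁷ × 1.24 × 0.001197) / (2 × 6.63×10⁻⁵) = 1.41×10⁻⁵ T.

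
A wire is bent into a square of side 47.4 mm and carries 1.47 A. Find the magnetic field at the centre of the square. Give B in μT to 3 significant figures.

Each side is a finite straight segment at perpendicular distance d = a/(2 tan(π/4)) = 0.0237 m from the centre, with end-angles ±π/4.
One side contributes B₁ = (μ₀I/4πd)·2 sin(π/4) = 8.77×10⁻⁶ T.
All 4 sides add in the same direction: B = 4 × 8.77×10⁻⁶ = 3.51×10⁻⁵ T.

B ≈ 35.1 μT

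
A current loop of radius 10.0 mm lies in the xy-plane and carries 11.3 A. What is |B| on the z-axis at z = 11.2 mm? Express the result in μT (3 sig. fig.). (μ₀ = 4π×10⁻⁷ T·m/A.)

B ≈ 210 μT

On the axis of a circular loop, B = μ₀IR² / [2(R²+z²)^(3/2)].
R² + z² = (0.01)² + (0.0112)² = 0.0002254 m², and (R²+z²)^(3/2) = 3.38×10⁻⁶ m³.
B = (4π×10⁻⁷ × 11.3 × 0.0001) / (2 × 3.38×10⁻⁶) = 2.10×10⁻⁴ T.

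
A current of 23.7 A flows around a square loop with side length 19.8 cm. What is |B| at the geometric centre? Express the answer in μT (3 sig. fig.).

Each side is a finite straight segment at perpendicular distance d = a/(2 tan(π/4)) = 0.099 m from the centre, with end-angles ±π/4.
One side contributes B₁ = (μ₀I/4πd)·2 sin(π/4) = 3.39×10⁻⁵ T.
All 4 sides add in the same direction: B = 4 × 3.39×10⁻⁵ = 1.35×10⁻⁴ T.

B ≈ 135 μT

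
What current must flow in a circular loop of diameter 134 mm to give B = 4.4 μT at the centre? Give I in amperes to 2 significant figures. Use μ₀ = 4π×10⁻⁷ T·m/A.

I ≈ 0.47 A

At the centre of a circular loop B = μ₀I/(2R), so I = 2RB/μ₀.
With R = 0.067 m, I = 2 × 0.067 × 4.40×10⁻⁶ / (4π×10⁻⁷) = 0.469 A.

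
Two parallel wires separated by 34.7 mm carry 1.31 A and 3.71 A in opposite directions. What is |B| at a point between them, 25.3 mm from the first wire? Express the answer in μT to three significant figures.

B ≈ 89.3 μT

Each long wire gives B = μ₀I/(2πd). Distances are d₁ = 0.0253 m and d₂ = 0.0094 m.
B₁ = 1.04×10⁻⁵ T, B₂ = 7.89×10⁻⁵ T.
Between antiparallel currents both contributions point the same way, so they add. B = B₁ + B₂ = 1.04×10⁻⁵ + 7.89×10⁻⁵ = 8.93×10⁻⁵ T.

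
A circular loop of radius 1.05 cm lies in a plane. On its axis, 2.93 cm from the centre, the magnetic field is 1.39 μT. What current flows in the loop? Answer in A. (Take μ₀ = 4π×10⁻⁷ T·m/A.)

On the axis of a loop, B = μ₀IR²/[2(R²+z²)^(3/2)], so I = 2B(R²+z²)^(3/2)/(μ₀R²).
R² + z² = 0.0001103 + 0.0008585 = 0.0009687 m²; raised to 3/2 gives 3.02×10⁻⁵ m³.
I = 2 × 1.39×10⁻⁶ × 3.02×10⁻⁵ / (1.26×10⁻⁶ × 0.0001103) = 0.605 A.

I ≈ 0.605 A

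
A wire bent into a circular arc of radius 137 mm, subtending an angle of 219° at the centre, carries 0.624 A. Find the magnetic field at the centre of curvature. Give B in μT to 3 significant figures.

B ≈ 1.74 μT

The Biot–Savart field of a circular arc at its centre is B = μ₀Iφ/(4πR), with φ = 3.822 rad.
B = (4π×10⁻⁷ × 0.624 × 3.822) / (4π × 0.137) = 1.74×10⁻⁶ T.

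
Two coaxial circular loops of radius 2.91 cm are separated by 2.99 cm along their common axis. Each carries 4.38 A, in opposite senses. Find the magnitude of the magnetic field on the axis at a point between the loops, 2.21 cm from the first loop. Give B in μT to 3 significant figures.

B ≈ 37.5 μT

Each loop contributes B = μ₀IR²/[2(R²+z²)^(3/2)] on the axis, with z measured from that loop.
Loop 1 (z = 0.0221 m): B₁ = 4.78×10⁻⁵ T. Loop 2 (z = 0.0078 m): B₂ = 8.52×10⁻⁵ T.
The fields oppose: B = |B₁ − B₂| = 3.75×10⁻⁵ T.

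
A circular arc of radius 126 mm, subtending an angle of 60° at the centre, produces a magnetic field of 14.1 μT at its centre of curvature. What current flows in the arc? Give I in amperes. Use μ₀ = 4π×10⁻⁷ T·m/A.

I ≈ 17.0 A

For a circular arc, B = μ₀Iφ/(4πR) with φ in radians; here φ = 1.047 rad.
So I = 4πRB/(μ₀φ) = 4π × 0.126 × 1.41×10⁻⁵ / (4π×10⁻⁷ × 1.047) = 17.0 A.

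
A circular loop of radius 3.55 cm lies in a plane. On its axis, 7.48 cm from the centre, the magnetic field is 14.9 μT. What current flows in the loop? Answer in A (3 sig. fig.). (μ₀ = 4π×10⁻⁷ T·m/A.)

I ≈ 10.7 A

On the axis of a loop, B = μ₀IR²/[2(R²+z²)^(3/2)], so I = 2B(R²+z²)^(3/2)/(μ₀R²).
R² + z² = 0.00126 + 0.005595 = 0.006855 m²; raised to 3/2 gives 5.68×10⁻⁴ m³.
I = 2 × 1.49×10⁻⁵ × 5.68×10⁻⁴ / (1.26×10⁻⁶ × 0.00126) = 10.7 A.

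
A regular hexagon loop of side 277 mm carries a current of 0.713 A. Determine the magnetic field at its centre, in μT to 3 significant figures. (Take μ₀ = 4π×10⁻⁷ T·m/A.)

B ≈ 1.78 μT

Each side is a finite straight segment at perpendicular distance d = a/(2 tan(π/6)) = 0.2399 m from the centre, with end-angles ±π/6.
One side contributes B₁ = (μ₀I/4πd)·2 sin(π/6) = 2.97×10⁻⁷ T.
All 6 sides add in the same direction: B = 6 × 2.97×10⁻⁷ = 1.78×10⁻⁶ T.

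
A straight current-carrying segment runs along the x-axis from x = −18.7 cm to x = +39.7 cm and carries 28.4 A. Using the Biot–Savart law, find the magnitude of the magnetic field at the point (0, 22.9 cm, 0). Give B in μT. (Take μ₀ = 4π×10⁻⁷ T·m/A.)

B ≈ 18.6 μT

For a finite straight segment, B = (μ₀I/4πd)(sinθ₁ + sinθ₂), where θ₁, θ₂ are the angles from the perpendicular to each end.
The perpendicular distance is d = 0.229 m; the end-offsets along the wire are a = 0.187 m and b = 0.397 m.
sinθ₁ = 0.187/√(0.187²+0.229²) = 0.6325; sinθ₂ = 0.397/√(0.397²+0.229²) = 0.8662.
B = (4π×10⁻⁷ × 28.4) / (4π × 0.229) × (0.6325 + 0.8662) = 1.86×10⁻⁵ T.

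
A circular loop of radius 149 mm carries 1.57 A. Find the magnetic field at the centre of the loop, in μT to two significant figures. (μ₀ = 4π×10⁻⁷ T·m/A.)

At the centre of a circular loop the Biot–Savart law gives B = μ₀I/(2R).
B = (4π×10⁻⁷ × 1.57) / (2 × 0.149) = 6.62×10⁻⁶ T.

B ≈ 6.6 μT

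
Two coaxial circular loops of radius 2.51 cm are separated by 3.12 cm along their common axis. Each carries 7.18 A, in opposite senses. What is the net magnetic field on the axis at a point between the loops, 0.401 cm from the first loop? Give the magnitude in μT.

B ≈ 117 μT

Each loop contributes B = μ₀IR²/[2(R²+z²)^(3/2)] on the axis, with z measured from that loop.
Loop 1 (z = 0.00401 m): B₁ = 1.73×10⁻⁴ T. Loop 2 (z = 0.02719 m): B₂ = 5.61×10⁻⁵ T.
The fields oppose: B = |B₁ − B₂| = 1.17×10⁻⁴ T.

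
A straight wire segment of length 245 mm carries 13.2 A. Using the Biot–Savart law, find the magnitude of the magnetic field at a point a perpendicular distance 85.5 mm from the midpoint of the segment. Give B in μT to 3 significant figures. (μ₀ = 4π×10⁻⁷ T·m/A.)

For a finite straight segment, B = (μ₀I/4πd)(sinθ₁ + sinθ₂), where θ₁, θ₂ are the angles from the perpendicular to each end.
The perpendicular from the point meets the wire at its midpoint, so each end is L/2 = 0.1225 m away along the wire.
sinθ₁ = 0.1225/√(0.1225²+0.0855²) = 0.8200; sinθ₂ = 0.1225/√(0.1225²+0.0855²) = 0.8200.
B = (4π×10⁻⁷ × 13.2) / (4π × 0.0855) × (0.8200 + 0.8200) = 2.53×10⁻⁵ T.

B ≈ 25.3 μT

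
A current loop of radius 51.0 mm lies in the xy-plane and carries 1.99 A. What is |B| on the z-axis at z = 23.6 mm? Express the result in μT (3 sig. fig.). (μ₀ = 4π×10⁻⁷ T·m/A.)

B ≈ 18.3 μT

On the axis of a circular loop, B = μ₀IR² / [2(R²+z²)^(3/2)].
R² + z² = (0.051)² + (0.0236)² = 0.003158 m², and (R²+z²)^(3/2) = 1.77×10⁻⁴ m³.
B = (4π×10⁻⁷ × 1.99 × 0.002601) / (2 × 1.77×10⁻⁴) = 1.83×10⁻⁵ T.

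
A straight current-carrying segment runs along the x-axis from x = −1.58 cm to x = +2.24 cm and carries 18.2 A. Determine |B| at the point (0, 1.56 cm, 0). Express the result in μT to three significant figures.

B ≈ 179 μT

For a finite straight segment, B = (μ₀I/4πd)(sinθ₁ + sinθ₂), where θ₁, θ₂ are the angles from the perpendicular to each end.
The perpendicular distance is d = 0.0156 m; the end-offsets along the wire are a = 0.0158 m and b = 0.0224 m.
sinθ₁ = 0.0158/√(0.0158²+0.0156²) = 0.7116; sinθ₂ = 0.0224/√(0.0224²+0.0156²) = 0.8206.
B = (4π×10⁻⁷ × 18.2) / (4π × 0.0156) × (0.7116 + 0.8206) = 1.79×10⁻⁴ T.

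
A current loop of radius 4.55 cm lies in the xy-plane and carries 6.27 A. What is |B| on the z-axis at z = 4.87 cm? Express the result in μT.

On the axis of a circular loop, B = μ₀IR² / [2(R²+z²)^(3/2)].
R² + z² = (0.0455)² + (0.0487)² = 0.004442 m², and (R²+z²)^(3/2) = 2.96×10⁻⁴ m³.
B = (4π×10⁻⁷ × 6.27 × 0.00207) / (2 × 2.96×10⁻⁴) = 2.75×10⁻⁵ T.

B ≈ 27.5 μT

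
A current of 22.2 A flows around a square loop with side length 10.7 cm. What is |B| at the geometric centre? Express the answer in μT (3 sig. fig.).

B ≈ 235 μT

Each side is a finite straight segment at perpendicular distance d = a/(2 tan(π/4)) = 0.0535 m from the centre, with end-angles ±π/4.
One side contributes B₁ = (μ₀I/4πd)·2 sin(π/4) = 5.87×10⁻⁵ T.
All 4 sides add in the same direction: B = 4 × 5.87×10⁻⁵ = 2.35×10⁻⁴ T.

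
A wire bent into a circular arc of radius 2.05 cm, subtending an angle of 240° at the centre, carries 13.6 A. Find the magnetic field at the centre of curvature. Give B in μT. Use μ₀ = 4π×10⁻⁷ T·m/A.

The Biot–Savart field of a circular arc at its centre is B = μ₀Iφ/(4πR), with φ = 4.189 rad.
B = (4π×10⁻⁷ × 13.6 × 4.189) / (4π × 0.0205) = 2.78×10⁻⁴ T.

B ≈ 278 μT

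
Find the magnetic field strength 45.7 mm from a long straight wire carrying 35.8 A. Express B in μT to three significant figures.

B ≈ 157 μT

For an infinitely long straight wire, B = μ₀I/(2πd).
B = (4π×10⁻⁷ × 35.8) / (2π × 0.0457) = 1.57×10⁻⁴ T.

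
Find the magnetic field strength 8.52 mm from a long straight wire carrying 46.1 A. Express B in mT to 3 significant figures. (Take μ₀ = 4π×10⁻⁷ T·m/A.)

For an infinitely long straight wire, B = μ₀I/(2πd).
B = (4π×10⁻⁷ × 46.1) / (2π × 0.00852) = 1.08×10⁻³ T.

B ≈ 1.08 mT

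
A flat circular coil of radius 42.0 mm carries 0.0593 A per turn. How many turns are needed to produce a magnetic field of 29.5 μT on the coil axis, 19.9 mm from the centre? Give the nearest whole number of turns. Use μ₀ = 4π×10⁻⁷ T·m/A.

N = 45

For an N-turn coil, B = Nμ₀IR²/[2(R²+z²)^(3/2)]. A single turn gives B₁ = 6.55×10⁻⁷ T with R = 0.042 m, z = 0.0199 m.
N = B/B₁ = 2.95×10⁻⁵ / 6.55×10⁻⁷ = 45.06.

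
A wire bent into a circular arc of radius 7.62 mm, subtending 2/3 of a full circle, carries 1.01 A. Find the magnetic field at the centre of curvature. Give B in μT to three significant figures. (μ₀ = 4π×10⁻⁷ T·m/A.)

The Biot–Savart field of a circular arc at its centre is B = μ₀Iφ/(4πR), with φ = 4.189 rad.
B = (4π×10⁻⁷ × 1.01 × 4.189) / (4π × 0.00762) = 5.55×10⁻⁵ T.

B ≈ 55.5 μT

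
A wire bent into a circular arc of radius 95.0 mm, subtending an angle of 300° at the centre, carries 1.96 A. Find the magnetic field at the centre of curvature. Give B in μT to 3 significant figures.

The Biot–Savart field of a circular arc at its centre is B = μ₀Iφ/(4πR), with φ = 5.236 rad.
B = (4π×10⁻⁷ × 1.96 × 5.236) / (4π × 0.095) = 1.08×10⁻⁵ T.

B ≈ 10.8 μT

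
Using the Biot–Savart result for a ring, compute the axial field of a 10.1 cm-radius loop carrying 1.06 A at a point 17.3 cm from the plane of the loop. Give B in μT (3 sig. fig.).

On the axis of a circular loop, B = μ₀IR² / [2(R²+z²)^(3/2)].
R² + z² = (0.101)² + (0.173)² = 0.04013 m², and (R²+z²)^(3/2) = 8.04×10⁻³ m³.
B = (4π×10⁻⁷ × 1.06 × 0.0102) / (2 × 8.04×10⁻³) = 8.45×10⁻⁷ T.

B ≈ 0.845 μT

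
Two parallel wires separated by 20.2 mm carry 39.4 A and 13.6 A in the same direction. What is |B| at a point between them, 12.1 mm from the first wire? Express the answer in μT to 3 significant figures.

B ≈ 315 μT

Each long wire gives B = μ₀I/(2πd). Distances are d₁ = 0.0121 m and d₂ = 0.0081 m.
B₁ = 6.51×10⁻⁴ T, B₂ = 3.36×10⁻⁴ T.
Between parallel currents the two contributions point in opposite directions, so they subtract. B = |B₁ − B₂| = |6.51×10⁻⁴ − 3.36×10⁻⁴| = 3.15×10⁻⁴ T.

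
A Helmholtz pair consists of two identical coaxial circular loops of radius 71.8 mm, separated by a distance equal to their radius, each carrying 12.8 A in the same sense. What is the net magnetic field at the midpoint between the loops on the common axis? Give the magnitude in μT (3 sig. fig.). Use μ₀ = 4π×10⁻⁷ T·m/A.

Each loop contributes B = μ₀IR²/[2(R²+z²)^(3/2)] on the axis, with z measured from that loop.
Loop 1 (z = 0.0359 m): B₁ = 8.01×10⁻⁵ T. Loop 2 (z = 0.0359 m): B₂ = 8.01×10⁻⁵ T.
The fields add: B = B₁ + B₂ = 1.60×10⁻⁴ T.

B ≈ 160 μT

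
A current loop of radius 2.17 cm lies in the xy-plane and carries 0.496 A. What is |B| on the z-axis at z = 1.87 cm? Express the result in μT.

On the axis of a circular loop, B = μ₀IR² / [2(R²+z²)^(3/2)].
R² + z² = (0.0217)² + (0.0187)² = 0.0008206 m², and (R²+z²)^(3/2) = 2.35×10⁻⁵ m³.
B = (4π×10⁻⁷ × 0.496 × 0.0004709) / (2 × 2.35×10⁻⁵) = 6.24×10⁻⁶ T.

B ≈ 6.24 μT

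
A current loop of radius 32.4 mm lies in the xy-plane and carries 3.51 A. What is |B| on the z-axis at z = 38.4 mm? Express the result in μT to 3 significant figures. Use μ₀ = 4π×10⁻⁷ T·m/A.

B ≈ 18.3 μT

On the axis of a circular loop, B = μ₀IR² / [2(R²+z²)^(3/2)].
R² + z² = (0.0324)² + (0.0384)² = 0.002524 m², and (R²+z²)^(3/2) = 1.27×10⁻⁴ m³.
B = (4π×10⁻⁷ × 3.51 × 0.00105) / (2 × 1.27×10⁻⁴) = 1.83×10⁻⁵ T.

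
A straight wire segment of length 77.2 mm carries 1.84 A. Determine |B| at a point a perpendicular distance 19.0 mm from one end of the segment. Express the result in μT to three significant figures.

For a finite straight segment, B = (μ₀I/4πd)(sinθ₁ + sinθ₂), where θ₁, θ₂ are the angles from the perpendicular to each end.
The perpendicular foot is at one end, so the two end-offsets along the wire are 0 and L = 0.0772 m.
sinθ₁ = 0/√(0²+0.019²) = 0.0000; sinθ₂ = 0.0772/√(0.0772²+0.019²) = 0.9710.
B = (4π×10⁻⁷ × 1.84) / (4π × 0.019) × (0.0000 + 0.9710) = 9.40×10⁻⁶ T.

B ≈ 9.40 μT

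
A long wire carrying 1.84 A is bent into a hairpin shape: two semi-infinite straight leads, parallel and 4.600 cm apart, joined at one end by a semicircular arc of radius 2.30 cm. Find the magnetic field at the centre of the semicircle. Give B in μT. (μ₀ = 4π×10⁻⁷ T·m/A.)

The semicircular arc contributes B_arc = μ₀I·π/(4πR) = μ₀I/(4R) = 2.51×10⁻⁵ T.
Each semi-infinite lead is at perpendicular distance R = 0.023 m from the centre, with the perpendicular foot at its near end, so it contributes μ₀I/(4πR); both point the same way, together 1.60×10⁻⁵ T.
Arc and leads all point the same direction: B = 2.51×10⁻⁵ + 1.60×10⁻⁵ = 4.11×10⁻⁵ T.

B ≈ 41.1 μT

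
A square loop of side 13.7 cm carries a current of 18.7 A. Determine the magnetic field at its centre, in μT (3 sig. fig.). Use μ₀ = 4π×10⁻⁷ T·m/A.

B ≈ 154 μT

Each side is a finite straight segment at perpendicular distance d = a/(2 tan(π/4)) = 0.0685 m from the centre, with end-angles ±π/4.
One side contributes B₁ = (μ₀I/4πd)·2 sin(π/4) = 3.86×10⁻⁵ T.
All 4 sides add in the same direction: B = 4 × 3.86×10⁻⁵ = 1.54×10⁻⁴ T.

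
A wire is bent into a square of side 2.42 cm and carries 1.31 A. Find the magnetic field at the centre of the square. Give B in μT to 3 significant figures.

Each side is a finite straight segment at perpendicular distance d = a/(2 tan(π/4)) = 0.0121 m from the centre, with end-angles ±π/4.
One side contributes B₁ = (μ₀I/4πd)·2 sin(π/4) = 1.53×10⁻⁵ T.
All 4 sides add in the same direction: B = 4 × 1.53×10⁻⁵ = 6.12×10⁻⁵ T.

B ≈ 61.2 μT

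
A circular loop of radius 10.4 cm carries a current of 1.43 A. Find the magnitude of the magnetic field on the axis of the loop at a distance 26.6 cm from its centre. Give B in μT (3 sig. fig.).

B ≈ 0.417 μT

On the axis of a circular loop, B = μ₀IR² / [2(R²+z²)^(3/2)].
R² + z² = (0.104)² + (0.266)² = 0.08157 m², and (R²+z²)^(3/2) = 2.33×10⁻² m³.
B = (4π×10⁻⁷ × 1.43 × 0.01082) / (2 × 2.33×10⁻²) = 4.17×10⁻⁷ T.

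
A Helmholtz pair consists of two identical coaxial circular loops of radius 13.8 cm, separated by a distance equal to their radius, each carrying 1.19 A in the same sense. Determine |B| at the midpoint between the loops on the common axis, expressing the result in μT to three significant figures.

B ≈ 7.75 μT

Each loop contributes B = μ₀IR²/[2(R²+z²)^(3/2)] on the axis, with z measured from that loop.
Loop 1 (z = 0.069 m): B₁ = 3.88×10⁻⁶ T. Loop 2 (z = 0.069 m): B₂ = 3.88×10⁻⁶ T.
The fields add: B = B₁ + B₂ = 7.75×10⁻⁶ T.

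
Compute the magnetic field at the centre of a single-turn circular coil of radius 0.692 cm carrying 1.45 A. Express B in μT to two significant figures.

At the centre of a circular loop the Biot–Savart law gives B = μ₀I/(2R).
B = (4π×10⁻⁷ × 1.45) / (2 × 0.00692) = 1.32×10⁻⁴ T.

B ≈ 130 μT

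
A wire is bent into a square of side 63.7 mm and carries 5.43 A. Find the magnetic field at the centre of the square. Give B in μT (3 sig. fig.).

Each side is a finite straight segment at perpendicular distance d = a/(2 tan(π/4)) = 0.03185 m from the centre, with end-angles ±π/4.
One side contributes B₁ = (μ₀I/4πd)·2 sin(π/4) = 2.41×10⁻⁵ T.
All 4 sides add in the same direction: B = 4 × 2.41×10⁻⁵ = 9.64×10⁻⁵ T.

B ≈ 96.4 μT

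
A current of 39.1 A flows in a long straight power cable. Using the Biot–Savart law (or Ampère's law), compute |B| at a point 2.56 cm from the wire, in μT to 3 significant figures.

For an infinitely long straight wire, B = μ₀I/(2πd).
B = (4π×10⁻⁷ × 39.1) / (2π × 0.0256) = 3.05×10⁻⁴ T.

B ≈ 305 μT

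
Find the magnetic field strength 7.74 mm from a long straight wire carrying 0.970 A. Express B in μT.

B ≈ 25.1 μT

For an infinitely long straight wire, B = μ₀I/(2πd).
B = (4π×10⁻⁷ × 0.970) / (2π × 0.00774) = 2.51×10⁻⁵ T.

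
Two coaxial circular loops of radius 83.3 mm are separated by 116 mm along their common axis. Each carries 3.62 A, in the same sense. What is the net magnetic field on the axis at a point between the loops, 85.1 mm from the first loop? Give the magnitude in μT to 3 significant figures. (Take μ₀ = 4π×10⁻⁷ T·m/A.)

B ≈ 31.8 μT

Each loop contributes B = μ₀IR²/[2(R²+z²)^(3/2)] on the axis, with z measured from that loop.
Loop 1 (z = 0.0851 m): B₁ = 9.35×10⁻⁶ T. Loop 2 (z = 0.0309 m): B₂ = 2.25×10⁻⁵ T.
The fields add: B = B₁ + B₂ = 3.18×10⁻⁵ T.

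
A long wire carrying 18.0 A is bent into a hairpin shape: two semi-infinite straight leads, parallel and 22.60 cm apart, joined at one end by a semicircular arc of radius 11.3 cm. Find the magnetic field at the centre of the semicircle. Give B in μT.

B ≈ 81.9 μT

The semicircular arc contributes B_arc = μ₀I·π/(4πR) = μ₀I/(4R) = 5.00×10⁻⁵ T.
Each semi-infinite lead is at perpendicular distance R = 0.113 m from the centre, with the perpendicular foot at its near end, so it contributes μ₀I/(4πR); both point the same way, together 3.19×10⁻⁵ T.
Arc and leads all point the same direction: B = 5.00×10⁻⁵ + 3.19×10⁻⁵ = 8.19×10⁻⁵ T.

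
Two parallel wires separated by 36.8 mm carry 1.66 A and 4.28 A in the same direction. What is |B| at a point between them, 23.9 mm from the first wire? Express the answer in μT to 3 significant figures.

B ≈ 52.5 μT

Each long wire gives B = μ₀I/(2πd). Distances are d₁ = 0.0239 m and d₂ = 0.0129 m.
B₁ = 1.39×10⁻⁵ T, B₂ = 6.64×10⁻⁵ T.
Between parallel currents the two contributions point in opposite directions, so they subtract. B = |B₁ − B₂| = |1.39×10⁻⁵ − 6.64×10⁻⁵| = 5.25×10⁻⁵ T.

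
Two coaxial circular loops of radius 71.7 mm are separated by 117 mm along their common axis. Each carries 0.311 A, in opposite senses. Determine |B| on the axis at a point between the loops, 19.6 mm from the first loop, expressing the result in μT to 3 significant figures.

B ≈ 1.88 μT

Each loop contributes B = μ₀IR²/[2(R²+z²)^(3/2)] on the axis, with z measured from that loop.
Loop 1 (z = 0.0196 m): B₁ = 2.45×10⁻⁶ T. Loop 2 (z = 0.0974 m): B₂ = 5.68×10⁻⁷ T.
The fields oppose: B = |B₁ − B₂| = 1.88×10⁻⁶ T.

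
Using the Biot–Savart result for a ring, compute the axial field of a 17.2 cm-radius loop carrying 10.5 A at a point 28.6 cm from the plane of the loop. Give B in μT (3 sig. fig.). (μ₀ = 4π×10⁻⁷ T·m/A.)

B ≈ 5.25 μT

On the axis of a circular loop, B = μ₀IR² / [2(R²+z²)^(3/2)].
R² + z² = (0.172)² + (0.286)² = 0.1114 m², and (R²+z²)^(3/2) = 3.72×10⁻² m³.
B = (4π×10⁻⁷ × 10.5 × 0.02958) / (2 × 3.72×10⁻²) = 5.25×10⁻⁶ T.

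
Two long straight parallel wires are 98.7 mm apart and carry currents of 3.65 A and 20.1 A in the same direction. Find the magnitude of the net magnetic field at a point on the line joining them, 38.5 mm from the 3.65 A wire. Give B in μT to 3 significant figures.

Each long wire gives B = μ₀I/(2πd). Distances are d₁ = 0.0385 m and d₂ = 0.0602 m.
B₁ = 1.90×10⁻⁵ T, B₂ = 6.68×10⁻⁵ T.
Between parallel currents the two contributions point in opposite directions, so they subtract. B = |B₁ − B₂| = |1.90×10⁻⁵ − 6.68×10⁻⁵| = 4.78×10⁻⁵ T.

B ≈ 47.8 μT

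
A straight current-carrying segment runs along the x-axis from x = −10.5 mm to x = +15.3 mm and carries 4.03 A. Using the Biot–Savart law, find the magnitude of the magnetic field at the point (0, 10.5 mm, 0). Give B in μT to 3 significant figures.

B ≈ 58.8 μT

For a finite straight segment, B = (μ₀I/4πd)(sinθ₁ + sinθ₂), where θ₁, θ₂ are the angles from the perpendicular to each end.
The perpendicular distance is d = 0.0105 m; the end-offsets along the wire are a = 0.0105 m and b = 0.0153 m.
sinθ₁ = 0.0105/√(0.0105²+0.0105²) = 0.7071; sinθ₂ = 0.0153/√(0.0153²+0.0105²) = 0.8245.
B = (4π×10⁻⁷ × 4.03) / (4π × 0.0105) × (0.7071 + 0.8245) = 5.88×10⁻⁵ T.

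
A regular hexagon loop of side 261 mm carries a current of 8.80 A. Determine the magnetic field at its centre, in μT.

B ≈ 23.4 μT

Each side is a finite straight segment at perpendicular distance d = a/(2 tan(π/6)) = 0.226 m from the centre, with end-angles ±π/6.
One side contributes B₁ = (μ₀I/4πd)·2 sin(π/6) = 3.89×10⁻⁶ T.
All 6 sides add in the same direction: B = 6 × 3.89×10⁻⁶ = 2.34×10⁻⁵ T.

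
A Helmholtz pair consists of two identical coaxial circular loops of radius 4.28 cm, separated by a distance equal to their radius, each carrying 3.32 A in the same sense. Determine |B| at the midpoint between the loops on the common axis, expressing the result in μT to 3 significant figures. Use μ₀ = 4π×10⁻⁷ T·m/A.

Each loop contributes B = μ₀IR²/[2(R²+z²)^(3/2)] on the axis, with z measured from that loop.
Loop 1 (z = 0.0214 m): B₁ = 3.49×10⁻⁵ T. Loop 2 (z = 0.0214 m): B₂ = 3.49×10⁻⁵ T.
The fields add: B = B₁ + B₂ = 6.97×10⁻⁵ T.

B ≈ 69.7 μT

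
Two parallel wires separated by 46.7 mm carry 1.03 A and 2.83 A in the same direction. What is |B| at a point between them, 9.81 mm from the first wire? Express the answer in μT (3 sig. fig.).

B ≈ 5.66 μT

Each long wire gives B = μ₀I/(2πd). Distances are d₁ = 0.00981 m and d₂ = 0.03689 m.
B₁ = 2.10×10⁻⁵ T, B₂ = 1.53×10⁻⁵ T.
Between parallel currents the two contributions point in opposite directions, so they subtract. B = |B₁ − B₂| = |2.10×10⁻⁵ − 1.53×10⁻⁵| = 5.66×10⁻⁶ T.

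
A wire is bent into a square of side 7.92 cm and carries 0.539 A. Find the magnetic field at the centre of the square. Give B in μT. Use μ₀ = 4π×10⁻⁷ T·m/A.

B ≈ 7.70 μT

Each side is a finite straight segment at perpendicular distance d = a/(2 tan(π/4)) = 0.0396 m from the centre, with end-angles ±π/4.
One side contributes B₁ = (μ₀I/4πd)·2 sin(π/4) = 1.92×10⁻⁶ T.
All 4 sides add in the same direction: B = 4 × 1.92×10⁻⁶ = 7.70×10⁻⁶ T.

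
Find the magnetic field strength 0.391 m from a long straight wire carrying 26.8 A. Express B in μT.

For an infinitely long straight wire, B = μ₀I/(2πd).
B = (4π×10⁻⁷ × 26.8) / (2π × 0.391) = 1.37×10⁻⁵ T.

B ≈ 13.7 μT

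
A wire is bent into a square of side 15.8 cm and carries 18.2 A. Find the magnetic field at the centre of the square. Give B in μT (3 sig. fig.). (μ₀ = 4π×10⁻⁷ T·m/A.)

Each side is a finite straight segment at perpendicular distance d = a/(2 tan(π/4)) = 0.079 m from the centre, with end-angles ±π/4.
One side contributes B₁ = (μ₀I/4πd)·2 sin(π/4) = 3.26×10⁻⁵ T.
All 4 sides add in the same direction: B = 4 × 3.26×10⁻⁵ = 1.30×10⁻⁴ T.

B ≈ 130 μT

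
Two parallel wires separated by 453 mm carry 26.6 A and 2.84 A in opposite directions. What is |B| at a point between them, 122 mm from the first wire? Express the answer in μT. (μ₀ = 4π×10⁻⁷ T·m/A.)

B ≈ 45.3 μT

Each long wire gives B = μ₀I/(2πd). Distances are d₁ = 0.122 m and d₂ = 0.331 m.
B₁ = 4.36×10⁻⁵ T, B₂ = 1.72×10⁻⁶ T.
Between antiparallel currents both contributions point the same way, so they add. B = B₁ + B₂ = 4.36×10⁻⁵ + 1.72×10⁻⁶ = 4.53×10⁻⁵ T.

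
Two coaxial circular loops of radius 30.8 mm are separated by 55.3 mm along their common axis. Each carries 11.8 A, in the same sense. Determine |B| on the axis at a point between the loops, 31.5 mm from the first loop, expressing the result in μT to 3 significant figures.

B ≈ 202 μT

Each loop contributes B = μ₀IR²/[2(R²+z²)^(3/2)] on the axis, with z measured from that loop.
Loop 1 (z = 0.0315 m): B₁ = 8.23×10⁻⁵ T. Loop 2 (z = 0.0238 m): B₂ = 1.19×10⁻⁴ T.
The fields add: B = B₁ + B₂ = 2.02×10⁻⁴ T.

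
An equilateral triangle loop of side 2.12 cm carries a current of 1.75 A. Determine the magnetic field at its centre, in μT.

Each side is a finite straight segment at perpendicular distance d = a/(2 tan(π/3)) = 0.00612 m from the centre, with end-angles ±π/3.
One side contributes B₁ = (μ₀I/4πd)·2 sin(π/3) = 4.95×10⁻⁵ T.
All 3 sides add in the same direction: B = 3 × 4.95×10⁻⁵ = 1.49×10⁻⁴ T.

B ≈ 149 μT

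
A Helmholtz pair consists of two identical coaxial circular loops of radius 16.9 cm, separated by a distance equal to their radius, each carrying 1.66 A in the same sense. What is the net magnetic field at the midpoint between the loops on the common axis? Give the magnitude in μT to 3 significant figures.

Each loop contributes B = μ₀IR²/[2(R²+z²)^(3/2)] on the axis, with z measured from that loop.
Loop 1 (z = 0.0845 m): B₁ = 4.42×10⁻⁶ T. Loop 2 (z = 0.0845 m): B₂ = 4.42×10⁻⁶ T.
The fields add: B = B₁ + B₂ = 8.83×10⁻⁶ T.

B ≈ 8.83 μT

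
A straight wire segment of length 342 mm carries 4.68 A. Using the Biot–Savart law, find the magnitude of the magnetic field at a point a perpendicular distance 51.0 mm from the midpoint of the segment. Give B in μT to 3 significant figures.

B ≈ 17.6 μT

For a finite straight segment, B = (μ₀I/4πd)(sinθ₁ + sinθ₂), where θ₁, θ₂ are the angles from the perpendicular to each end.
The perpendicular from the point meets the wire at its midpoint, so each end is L/2 = 0.171 m away along the wire.
sinθ₁ = 0.171/√(0.171²+0.051²) = 0.9583; sinθ₂ = 0.171/√(0.171²+0.051²) = 0.9583.
B = (4π×10⁻⁷ × 4.68) / (4π × 0.051) × (0.9583 + 0.9583) = 1.76×10⁻⁵ T.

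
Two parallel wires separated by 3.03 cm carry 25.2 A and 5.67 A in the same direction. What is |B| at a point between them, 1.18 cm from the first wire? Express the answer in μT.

Each long wire gives B = μ₀I/(2πd). Distances are d₁ = 0.0118 m and d₂ = 0.0185 m.
B₁ = 4.27×10⁻⁴ T, B₂ = 6.13×10⁻⁵ T.
Between parallel currents the two contributions point in opposite directions, so they subtract. B = |B₁ − B₂| = |4.27×10⁻⁴ − 6.13×10⁻⁵| = 3.66×10⁻⁴ T.

B ≈ 366 μT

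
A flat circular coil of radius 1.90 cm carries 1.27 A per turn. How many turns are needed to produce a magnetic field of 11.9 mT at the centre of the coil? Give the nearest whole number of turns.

N = 283

For an N-turn coil, B = Nμ₀I/(2R). A single turn gives B₁ = 4.20×10⁻⁵ T with R = 0.019 m.
N = B/B₁ = 1.19×10⁻² / 4.20×10⁻⁵ = 283.35.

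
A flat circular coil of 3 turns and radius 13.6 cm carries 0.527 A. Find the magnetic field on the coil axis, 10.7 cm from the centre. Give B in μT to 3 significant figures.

B ≈ 3.55 μT

For an N-turn flat coil, B = Nμ₀IR²/[2(R²+z²)^(3/2)] with R = 0.136 m, z = 0.107 m.
B = 3 × 1.18×10⁻⁶ T = 3.55×10⁻⁶ T.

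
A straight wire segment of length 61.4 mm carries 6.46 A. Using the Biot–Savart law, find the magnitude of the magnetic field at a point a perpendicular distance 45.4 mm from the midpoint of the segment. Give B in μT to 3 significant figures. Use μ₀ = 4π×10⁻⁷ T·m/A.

For a finite straight segment, B = (μ₀I/4πd)(sinθ₁ + sinθ₂), where θ₁, θ₂ are the angles from the perpendicular to each end.
The perpendicular from the point meets the wire at its midpoint, so each end is L/2 = 0.0307 m away along the wire.
sinθ₁ = 0.0307/√(0.0307²+0.0454²) = 0.5602; sinθ₂ = 0.0307/√(0.0307²+0.0454²) = 0.5602.
B = (4π×10⁻⁷ × 6.46) / (4π × 0.0454) × (0.5602 + 0.5602) = 1.59×10⁻⁵ T.

B ≈ 15.9 μT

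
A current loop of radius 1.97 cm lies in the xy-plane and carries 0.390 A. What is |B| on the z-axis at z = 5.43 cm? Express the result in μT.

On the axis of a circular loop, B = μ₀IR² / [2(R²+z²)^(3/2)].
R² + z² = (0.0197)² + (0.0543)² = 0.003337 m², and (R²+z²)^(3/2) = 1.93×10⁻⁴ m³.
B = (4π×10⁻⁷ × 0.390 × 0.0003881) / (2 × 1.93×10⁻⁴) = 4.93×10⁻⁷ T.

B ≈ 0.493 μT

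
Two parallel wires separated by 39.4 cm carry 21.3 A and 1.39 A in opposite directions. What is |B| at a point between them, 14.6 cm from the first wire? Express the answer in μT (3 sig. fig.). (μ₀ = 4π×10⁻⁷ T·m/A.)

B ≈ 30.3 μT

Each long wire gives B = μ₀I/(2πd). Distances are d₁ = 0.146 m and d₂ = 0.248 m.
B₁ = 2.92×10⁻⁵ T, B₂ = 1.12×10⁻⁶ T.
Between antiparallel currents both contributions point the same way, so they add. B = B₁ + B₂ = 2.92×10⁻⁵ + 1.12×10⁻⁶ = 3.03×10⁻⁵ T.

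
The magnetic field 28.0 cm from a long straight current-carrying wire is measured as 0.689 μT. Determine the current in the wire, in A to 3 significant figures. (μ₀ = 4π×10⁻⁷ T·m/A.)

For a long straight wire B = μ₀I/(2πd), so I = 2πdB/μ₀.
I = 2π × 0.28 × 6.89×10⁻⁷ / (4π×10⁻⁷) = 0.965 A.

I ≈ 0.965 A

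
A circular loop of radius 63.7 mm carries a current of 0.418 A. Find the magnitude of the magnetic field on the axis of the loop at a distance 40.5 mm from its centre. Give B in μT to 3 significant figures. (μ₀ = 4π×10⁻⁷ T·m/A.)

On the axis of a circular loop, B = μ₀IR² / [2(R²+z²)^(3/2)].
R² + z² = (0.0637)² + (0.0405)² = 0.005698 m², and (R²+z²)^(3/2) = 4.30×10⁻⁴ m³.
B = (4π×10⁻⁷ × 0.418 × 0.004058) / (2 × 4.30×10⁻⁴) = 2.48×10⁻⁶ T.

B ≈ 2.48 μT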